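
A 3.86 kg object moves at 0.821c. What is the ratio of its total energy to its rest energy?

E = γmc², E₀ = mc²
E/E₀ = γ = 1/√(1 - 0.821²) = 1.752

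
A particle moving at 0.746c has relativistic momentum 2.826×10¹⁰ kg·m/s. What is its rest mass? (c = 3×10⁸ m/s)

γ = 1/√(1 - 0.746²) = 1.5016
v = 0.746 × 3×10⁸ = 2.238×10⁸ m/s
m = p/(γv) = 2.826×10¹⁰/(1.5016 × 2.238×10⁸) = 84.09 kg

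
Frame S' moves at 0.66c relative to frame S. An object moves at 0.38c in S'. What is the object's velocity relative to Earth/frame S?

u = (u' + v)/(1 + u'v/c²)
Numerator: 0.38 + 0.66 = 1.04
Denominator: 1 + 0.2508 = 1.2508
u = 1.04/1.2508 = 0.8315c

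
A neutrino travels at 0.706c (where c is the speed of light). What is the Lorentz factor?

v/c = 0.706, so (v/c)² = 0.498436
1 - (v/c)² = 0.501564
γ = 1/√(0.501564) = 1.412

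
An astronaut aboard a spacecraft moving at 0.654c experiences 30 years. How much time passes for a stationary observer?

Proper time Δt₀ = 30 years
γ = 1/√(1 - 0.654²) = 1.322
Δt = γΔt₀ = 1.322 × 30 = 39.66 years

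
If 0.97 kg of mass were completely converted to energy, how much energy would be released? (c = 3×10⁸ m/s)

Using E = mc²:
c² = (3×10⁸)² = 9×10¹⁶ m²/s²
E = 0.97 × 9×10¹⁶ = 8.730×10¹⁶ J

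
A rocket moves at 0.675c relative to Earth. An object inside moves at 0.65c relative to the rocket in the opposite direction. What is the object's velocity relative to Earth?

Object's velocity in rocket frame is u' = -0.65c
u = (u' + v)/(1 + u'v/c²) = (v - 0.65)/(1 - 0.65·v/c²)
Numerator: 0.675 - 0.65 = 0.025
Denominator: 1 - 0.43875 = 0.56125
u = 0.025/0.56125 = 0.04454c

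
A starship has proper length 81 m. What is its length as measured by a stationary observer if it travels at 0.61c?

Proper length L₀ = 81 m
γ = 1/√(1 - 0.61²) = 1.262
L = L₀/γ = 81/1.262 = 64.18 m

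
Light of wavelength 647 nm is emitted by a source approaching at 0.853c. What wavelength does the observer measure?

β = 0.853
Wavelength Doppler factor = √(0.147/1.853) = √(0.07933) = 0.28166
λ_obs = 647 × 0.28166 = 182.2 nm (blueshift)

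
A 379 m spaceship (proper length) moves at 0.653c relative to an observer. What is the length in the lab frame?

Proper length L₀ = 379 m
γ = 1/√(1 - 0.653²) = 1.3204
L = L₀/γ = 379/1.3204 = 287.0 m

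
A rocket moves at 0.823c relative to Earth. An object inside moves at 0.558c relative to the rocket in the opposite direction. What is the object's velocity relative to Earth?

Object's velocity in rocket frame is u' = -0.558c
u = (u' + v)/(1 + u'v/c²) = (v - 0.558)/(1 - 0.558·v/c²)
Numerator: 0.823 - 0.558 = 0.265
Denominator: 1 - 0.459234 = 0.540766
u = 0.265/0.540766 = 0.4900c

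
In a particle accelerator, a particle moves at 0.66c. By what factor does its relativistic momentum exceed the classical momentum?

p_rel = γmv, p_class = mv
Ratio = γ = 1/√(1 - 0.66²)
= 1/√(0.5644) = 1.331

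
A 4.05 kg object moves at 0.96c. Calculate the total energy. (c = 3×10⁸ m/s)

γ = 1/√(1 - 0.96²) = 3.571
mc² = 4.05 × (3×10⁸)² = 3.645×10¹⁷ J
E = γmc² = 3.571 × 3.645×10¹⁷ = 1.302×10¹⁸ J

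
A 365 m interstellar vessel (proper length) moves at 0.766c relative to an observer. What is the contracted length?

Proper length L₀ = 365 m
γ = 1/√(1 - 0.766²) = 1.556
L = L₀/γ = 365/1.556 = 234.6 m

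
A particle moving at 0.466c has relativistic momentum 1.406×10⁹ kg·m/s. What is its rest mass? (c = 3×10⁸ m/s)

γ = 1/√(1 - 0.466²) = 1.13022
v = 0.466 × 3×10⁸ = 1.398×10⁸ m/s
m = p/(γv) = 1.406×10⁹/(1.13022 × 1.398×10⁸) = 8.898 kg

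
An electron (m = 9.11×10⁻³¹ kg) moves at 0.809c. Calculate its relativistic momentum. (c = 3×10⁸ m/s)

γ = 1/√(1 - 0.809²) = 1.701
v = 0.809 × 3×10⁸ = 2.427×10⁸ m/s
p = γmv = 1.701 × 9.11×10⁻³¹ × 2.427×10⁸ = 3.761×10⁻²² kg·m/s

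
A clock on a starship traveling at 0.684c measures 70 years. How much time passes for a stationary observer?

Proper time Δt₀ = 70 years
γ = 1/√(1 - 0.684²) = 1.3708
Δt = γΔt₀ = 1.3708 × 70 = 95.96 years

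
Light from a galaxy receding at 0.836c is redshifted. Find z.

β = 0.836
(1+β)/(1-β) = 1.836/0.164 = 11.195
√(11.195) = 3.346
z = 3.346 - 1 = 2.346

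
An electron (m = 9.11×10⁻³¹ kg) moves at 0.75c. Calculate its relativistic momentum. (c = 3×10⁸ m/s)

γ = 1/√(1 - 0.75²) = 1.512
v = 0.75 × 3×10⁸ = 2.250×10⁸ m/s
p = γmv = 1.512 × 9.11×10⁻³¹ × 2.250×10⁸ = 3.099×10⁻²² kg·m/s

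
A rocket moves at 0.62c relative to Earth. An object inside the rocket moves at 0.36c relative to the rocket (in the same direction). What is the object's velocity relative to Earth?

u = (u' + v)/(1 + u'v/c²)
Numerator: 0.36 + 0.62 = 0.98
Denominator: 1 + 0.2232 = 1.2232
u = 0.98/1.2232 = 0.8012c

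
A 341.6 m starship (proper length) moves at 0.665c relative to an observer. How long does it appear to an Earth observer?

Proper length L₀ = 341.6 m
γ = 1/√(1 - 0.665²) = 1.339
L = L₀/γ = 341.6/1.339 = 255.1 m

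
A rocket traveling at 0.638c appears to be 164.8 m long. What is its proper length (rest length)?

Contracted length L = 164.8 m
γ = 1/√(1 - 0.638²) = 1.2986
L₀ = γL = 1.2986 × 164.8 = 214.0 m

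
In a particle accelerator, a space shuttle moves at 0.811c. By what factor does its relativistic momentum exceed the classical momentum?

p_rel = γmv, p_class = mv
Ratio = γ = 1/√(1 - 0.811²)
= 1/√(0.342279) = 1.709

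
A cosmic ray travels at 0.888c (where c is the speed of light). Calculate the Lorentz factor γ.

v/c = 0.888, so (v/c)² = 0.788544
1 - (v/c)² = 0.211456
γ = 1/√(0.211456) = 2.175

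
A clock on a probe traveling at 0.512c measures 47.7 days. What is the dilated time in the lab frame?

Proper time Δt₀ = 47.7 days
γ = 1/√(1 - 0.512²) = 1.1642
Δt = γΔt₀ = 1.1642 × 47.7 = 55.53 days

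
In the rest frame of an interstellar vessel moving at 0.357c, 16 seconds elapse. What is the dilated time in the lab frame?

Proper time Δt₀ = 16 seconds
γ = 1/√(1 - 0.357²) = 1.0705
Δt = γΔt₀ = 1.0705 × 16 = 17.13 seconds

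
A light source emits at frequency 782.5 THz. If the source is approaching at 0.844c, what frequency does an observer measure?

β = v/c = 0.844
(1+β)/(1-β) = 1.844/0.156 = 11.82
Doppler factor = √(11.82) = 3.438
f_obs = 782.5 × 3.438 = 2690 THz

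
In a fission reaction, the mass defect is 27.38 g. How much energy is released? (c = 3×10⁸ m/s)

Convert mass defect: Δm = 27.38 g = 0.02738 kg
E = Δm·c² = 0.02738 × (3×10⁸)²
= 0.02738 × 9×10¹⁶ = 2.464×10¹⁵ J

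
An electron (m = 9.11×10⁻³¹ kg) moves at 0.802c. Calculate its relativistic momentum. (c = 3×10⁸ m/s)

γ = 1/√(1 - 0.802²) = 1.674
v = 0.802 × 3×10⁸ = 2.406×10⁸ m/s
p = γmv = 1.674 × 9.11×10⁻³¹ × 2.406×10⁸ = 3.669×10⁻²² kg·m/s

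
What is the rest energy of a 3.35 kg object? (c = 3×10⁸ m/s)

c² = (3×10⁸)² = 9.000×10¹⁶ m²/s²
E₀ = mc² = 3.35 × 9.000×10¹⁶ = 3.015×10¹⁷ J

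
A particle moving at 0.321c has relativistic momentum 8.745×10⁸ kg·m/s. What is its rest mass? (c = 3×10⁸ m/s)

γ = 1/√(1 - 0.321²) = 1.0559
v = 0.321 × 3×10⁸ = 9.630×10⁷ m/s
m = p/(γv) = 8.745×10⁸/(1.0559 × 9.630×10⁷) = 8.600 kg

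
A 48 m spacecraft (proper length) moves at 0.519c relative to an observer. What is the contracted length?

Proper length L₀ = 48 m
γ = 1/√(1 - 0.519²) = 1.170
L = L₀/γ = 48/1.170 = 41.03 m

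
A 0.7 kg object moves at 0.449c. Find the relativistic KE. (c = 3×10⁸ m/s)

γ = 1/√(1 - 0.449²) = 1.119154
γ - 1 = 0.119154
KE = (γ-1)mc² = 0.119154 × 0.7 × (3×10⁸)² = 7.507×10¹⁵ J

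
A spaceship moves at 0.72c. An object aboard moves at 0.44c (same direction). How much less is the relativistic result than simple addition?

Classical: u' + v = 0.44 + 0.72 = 1.16c
Relativistic: u = (0.44 + 0.72)/(1 + 0.3168) = 1.16/1.3168 = 0.8809c
Difference: 1.16 - 0.8809 = 0.2791c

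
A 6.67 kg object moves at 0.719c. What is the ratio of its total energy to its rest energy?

E = γmc², E₀ = mc²
E/E₀ = γ = 1/√(1 - 0.719²) = 1.439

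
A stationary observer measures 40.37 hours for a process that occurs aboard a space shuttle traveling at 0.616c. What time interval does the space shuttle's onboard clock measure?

Dilated time Δt = 40.37 hours
γ = 1/√(1 - 0.616²) = 1.2694
Δt₀ = Δt/γ = 40.37/1.2694 = 31.80 hours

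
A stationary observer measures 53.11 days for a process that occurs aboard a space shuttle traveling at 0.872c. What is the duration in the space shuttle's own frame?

Dilated time Δt = 53.11 days
γ = 1/√(1 - 0.872²) = 2.043
Δt₀ = Δt/γ = 53.11/2.043 = 26.00 days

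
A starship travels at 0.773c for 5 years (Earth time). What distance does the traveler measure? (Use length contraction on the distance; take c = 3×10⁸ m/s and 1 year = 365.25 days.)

Earth distance: d = v × t = 0.773c × 5 yr = 3.6591×10¹⁶ m
γ = 1.5763
d' = d/γ = 3.6591×10¹⁶/1.5763 = 2.321×10¹⁶ m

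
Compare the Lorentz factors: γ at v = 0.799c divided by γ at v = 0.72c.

γ₁ = 1/√(1 - 0.799²) = 1.663
γ₂ = 1/√(1 - 0.72²) = 1.441
γ₁/γ₂ = 1.663/1.441 = 1.154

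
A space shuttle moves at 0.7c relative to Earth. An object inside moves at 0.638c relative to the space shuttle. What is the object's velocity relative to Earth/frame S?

u = (u' + v)/(1 + u'v/c²)
Numerator: 0.638 + 0.7 = 1.338
Denominator: 1 + 0.4466 = 1.4466
u = 1.338/1.4466 = 0.9249c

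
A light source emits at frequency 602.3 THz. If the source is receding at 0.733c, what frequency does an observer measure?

β = v/c = 0.733
(1-β)/(1+β) = 0.267/1.733 = 0.15407
Doppler factor = √(0.15407) = 0.3925
f_obs = 602.3 × 0.3925 = 236.4 THz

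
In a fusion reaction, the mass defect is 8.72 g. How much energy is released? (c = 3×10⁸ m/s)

Convert mass defect: Δm = 8.72 g = 0.00872 kg
E = Δm·c² = 0.00872 × (3×10⁸)²
= 0.00872 × 9×10¹⁶ = 7.848×10¹⁴ J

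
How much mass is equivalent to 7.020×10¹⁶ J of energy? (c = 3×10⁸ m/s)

From E = mc², we get m = E/c²
c² = (3×10⁸)² = 9×10¹⁶ m²/s²
m = 7.020×10¹⁶ / 9×10¹⁶ = 0.7800 kg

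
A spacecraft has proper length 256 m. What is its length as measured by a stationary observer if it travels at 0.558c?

Proper length L₀ = 256 m
γ = 1/√(1 - 0.558²) = 1.205
L = L₀/γ = 256/1.205 = 212.4 m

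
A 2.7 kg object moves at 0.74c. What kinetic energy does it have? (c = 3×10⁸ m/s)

γ = 1/√(1 - 0.74²) = 1.4868
γ - 1 = 0.4868
KE = (γ-1)mc² = 0.4868 × 2.7 × (3×10⁸)² = 1.183×10¹⁷ J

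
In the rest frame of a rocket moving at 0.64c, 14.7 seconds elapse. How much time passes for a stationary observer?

Proper time Δt₀ = 14.7 seconds
γ = 1/√(1 - 0.64²) = 1.3014
Δt = γΔt₀ = 1.3014 × 14.7 = 19.13 seconds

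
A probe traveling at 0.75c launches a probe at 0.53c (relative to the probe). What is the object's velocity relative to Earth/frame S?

u = (u' + v)/(1 + u'v/c²)
Numerator: 0.53 + 0.75 = 1.28
Denominator: 1 + 0.3975 = 1.3975
u = 1.28/1.3975 = 0.9159c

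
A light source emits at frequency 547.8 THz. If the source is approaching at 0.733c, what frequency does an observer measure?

β = v/c = 0.733
(1+β)/(1-β) = 1.733/0.267 = 6.491
Doppler factor = √(6.491) = 2.548
f_obs = 547.8 × 2.548 = 1396 THz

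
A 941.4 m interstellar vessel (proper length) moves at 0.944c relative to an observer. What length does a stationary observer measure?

Proper length L₀ = 941.4 m
γ = 1/√(1 - 0.944²) = 3.031
L = L₀/γ = 941.4/3.031 = 310.6 m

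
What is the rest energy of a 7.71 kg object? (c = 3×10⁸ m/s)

c² = (3×10⁸)² = 9.000×10¹⁶ m²/s²
E₀ = mc² = 7.71 × 9.000×10¹⁶ = 6.939×10¹⁷ J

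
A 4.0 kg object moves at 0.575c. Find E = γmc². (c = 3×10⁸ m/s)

γ = 1/√(1 - 0.575²) = 1.2223
mc² = 4.0 × (3×10⁸)² = 3.600×10¹⁷ J
E = γmc² = 1.2223 × 3.600×10¹⁷ = 4.400×10¹⁷ J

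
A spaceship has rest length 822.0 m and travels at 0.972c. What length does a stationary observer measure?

Proper length L₀ = 822.0 m
γ = 1/√(1 - 0.972²) = 4.2557
L = L₀/γ = 822.0/4.2557 = 193.2 m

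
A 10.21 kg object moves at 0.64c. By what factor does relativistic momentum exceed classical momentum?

p_rel = γmv, p_class = mv
Ratio = γ = 1/√(1 - 0.64²) = 1.301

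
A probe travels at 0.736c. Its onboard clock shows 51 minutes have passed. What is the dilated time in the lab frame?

Proper time Δt₀ = 51 minutes
γ = 1/√(1 - 0.736²) = 1.477
Δt = γΔt₀ = 1.477 × 51 = 75.33 minutes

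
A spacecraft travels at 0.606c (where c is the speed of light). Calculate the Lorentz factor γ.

v/c = 0.606, so (v/c)² = 0.367236
1 - (v/c)² = 0.632764
γ = 1/√(0.632764) = 1.257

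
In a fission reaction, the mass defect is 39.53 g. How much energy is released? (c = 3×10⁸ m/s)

Convert mass defect: Δm = 39.53 g = 0.03953 kg
E = Δm·c² = 0.03953 × (3×10⁸)²
= 0.03953 × 9×10¹⁶ = 3.558×10¹⁵ J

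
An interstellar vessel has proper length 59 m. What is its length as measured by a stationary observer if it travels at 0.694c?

Proper length L₀ = 59 m
γ = 1/√(1 - 0.694²) = 1.389
L = L₀/γ = 59/1.389 = 42.48 m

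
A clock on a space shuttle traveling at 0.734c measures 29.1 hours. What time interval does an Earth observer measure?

Proper time Δt₀ = 29.1 hours
γ = 1/√(1 - 0.734²) = 1.4724
Δt = γΔt₀ = 1.4724 × 29.1 = 42.85 hours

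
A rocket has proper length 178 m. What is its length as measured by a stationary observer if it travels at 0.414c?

Proper length L₀ = 178 m
γ = 1/√(1 - 0.414²) = 1.099
L = L₀/γ = 178/1.099 = 162.0 m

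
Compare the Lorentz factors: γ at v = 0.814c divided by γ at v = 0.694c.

γ₁ = 1/√(1 - 0.814²) = 1.72157
γ₂ = 1/√(1 - 0.694²) = 1.38894
γ₁/γ₂ = 1.72157/1.38894 = 1.239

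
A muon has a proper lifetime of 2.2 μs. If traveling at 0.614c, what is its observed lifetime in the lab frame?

Proper lifetime τ₀ = 2.2 μs
γ = 1/√(1 - 0.614²) = 1.267
τ = γτ₀ = 1.267 × 2.2 μs = 2.787 μs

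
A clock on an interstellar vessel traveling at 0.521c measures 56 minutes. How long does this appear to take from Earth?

Proper time Δt₀ = 56 minutes
γ = 1/√(1 - 0.521²) = 1.1716
Δt = γΔt₀ = 1.1716 × 56 = 65.61 minutes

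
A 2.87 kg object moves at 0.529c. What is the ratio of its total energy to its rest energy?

E = γmc², E₀ = mc²
E/E₀ = γ = 1/√(1 - 0.529²) = 1.178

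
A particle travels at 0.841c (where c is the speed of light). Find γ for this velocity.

v/c = 0.841, so (v/c)² = 0.707281
1 - (v/c)² = 0.292719
γ = 1/√(0.292719) = 1.848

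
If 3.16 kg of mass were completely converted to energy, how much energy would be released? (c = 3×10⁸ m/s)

Using E = mc²:
c² = (3×10⁸)² = 9×10¹⁶ m²/s²
E = 3.16 × 9×10¹⁶ = 2.844×10¹⁷ J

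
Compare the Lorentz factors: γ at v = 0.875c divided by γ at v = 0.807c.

γ₁ = 1/√(1 - 0.875²) = 2.066
γ₂ = 1/√(1 - 0.807²) = 1.693
γ₁/γ₂ = 2.066/1.693 = 1.220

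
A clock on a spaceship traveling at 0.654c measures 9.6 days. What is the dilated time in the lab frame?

Proper time Δt₀ = 9.6 days
γ = 1/√(1 - 0.654²) = 1.322
Δt = γΔt₀ = 1.322 × 9.6 = 12.69 days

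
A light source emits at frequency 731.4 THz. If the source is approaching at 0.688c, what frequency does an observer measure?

β = v/c = 0.688
(1+β)/(1-β) = 1.688/0.312 = 5.410
Doppler factor = √(5.410) = 2.326
f_obs = 731.4 × 2.326 = 1701 THz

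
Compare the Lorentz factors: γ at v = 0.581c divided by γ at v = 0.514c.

γ₁ = 1/√(1 - 0.581²) = 1.229
γ₂ = 1/√(1 - 0.514²) = 1.166
γ₁/γ₂ = 1.229/1.166 = 1.054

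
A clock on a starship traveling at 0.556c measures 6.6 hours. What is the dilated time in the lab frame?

Proper time Δt₀ = 6.6 hours
γ = 1/√(1 - 0.556²) = 1.203
Δt = γΔt₀ = 1.203 × 6.6 = 7.940 hours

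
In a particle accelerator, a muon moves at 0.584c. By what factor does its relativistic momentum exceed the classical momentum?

p_rel = γmv, p_class = mv
Ratio = γ = 1/√(1 - 0.584²)
= 1/√(0.658944) = 1.232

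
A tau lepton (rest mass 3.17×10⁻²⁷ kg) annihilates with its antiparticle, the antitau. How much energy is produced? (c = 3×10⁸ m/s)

Both particles have the same rest mass, so total mass = 2m
E = 2m·c² = 2 × 3.17×10⁻²⁷ × (3×10⁸)²
= 2 × 3.17×10⁻²⁷ × 9×10¹⁶
= 5.706×10⁻¹⁰ J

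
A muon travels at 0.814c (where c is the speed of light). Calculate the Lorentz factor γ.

v/c = 0.814, so (v/c)² = 0.662596
1 - (v/c)² = 0.337404
γ = 1/√(0.337404) = 1.722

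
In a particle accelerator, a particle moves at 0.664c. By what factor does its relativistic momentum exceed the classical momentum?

p_rel = γmv, p_class = mv
Ratio = γ = 1/√(1 - 0.664²)
= 1/√(0.559104) = 1.337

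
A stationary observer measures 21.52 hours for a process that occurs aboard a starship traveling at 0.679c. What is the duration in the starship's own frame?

Dilated time Δt = 21.52 hours
γ = 1/√(1 - 0.679²) = 1.362
Δt₀ = Δt/γ = 21.52/1.362 = 15.80 hours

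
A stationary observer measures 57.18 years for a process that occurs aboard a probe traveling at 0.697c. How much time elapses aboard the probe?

Dilated time Δt = 57.18 years
γ = 1/√(1 - 0.697²) = 1.3946
Δt₀ = Δt/γ = 57.18/1.3946 = 41.00 years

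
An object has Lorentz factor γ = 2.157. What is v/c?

From γ = 1/√(1 - v²/c²):
1/γ² = 1/2.157² = 0.21493
v²/c² = 1 - 0.21493 = 0.78507
v/c = √(0.78507) = 0.8860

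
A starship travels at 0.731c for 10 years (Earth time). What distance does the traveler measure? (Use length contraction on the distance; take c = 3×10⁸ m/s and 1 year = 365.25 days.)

Earth distance: d = v × t = 0.731c × 10 yr = 6.9206×10¹⁶ m
γ = 1.4655
d' = d/γ = 6.9206×10¹⁶/1.4655 = 4.722×10¹⁶ m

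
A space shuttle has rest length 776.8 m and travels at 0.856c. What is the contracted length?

Proper length L₀ = 776.8 m
γ = 1/√(1 - 0.856²) = 1.9343
L = L₀/γ = 776.8/1.9343 = 401.6 m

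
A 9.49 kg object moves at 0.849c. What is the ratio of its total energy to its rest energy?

E = γmc², E₀ = mc²
E/E₀ = γ = 1/√(1 - 0.849²) = 1.893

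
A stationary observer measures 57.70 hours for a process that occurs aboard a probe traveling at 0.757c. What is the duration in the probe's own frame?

Dilated time Δt = 57.70 hours
γ = 1/√(1 - 0.757²) = 1.5304
Δt₀ = Δt/γ = 57.70/1.5304 = 37.70 hours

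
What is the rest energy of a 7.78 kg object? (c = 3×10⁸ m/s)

c² = (3×10⁸)² = 9.000×10¹⁶ m²/s²
E₀ = mc² = 7.78 × 9.000×10¹⁶ = 7.002×10¹⁷ J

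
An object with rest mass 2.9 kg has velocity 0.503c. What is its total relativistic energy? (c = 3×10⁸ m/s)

γ = 1/√(1 - 0.503²) = 1.157
mc² = 2.9 × (3×10⁸)² = 2.610×10¹⁷ J
E = γmc² = 1.157 × 2.610×10¹⁷ = 3.020×10¹⁷ J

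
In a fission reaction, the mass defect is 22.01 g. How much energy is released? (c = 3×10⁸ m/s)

Convert mass defect: Δm = 22.01 g = 0.02201 kg
E = Δm·c² = 0.02201 × (3×10⁸)²
= 0.02201 × 9×10¹⁶ = 1.981×10¹⁵ J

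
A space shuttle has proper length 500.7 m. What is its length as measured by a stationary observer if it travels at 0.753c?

Proper length L₀ = 500.7 m
γ = 1/√(1 - 0.753²) = 1.5197
L = L₀/γ = 500.7/1.5197 = 329.5 m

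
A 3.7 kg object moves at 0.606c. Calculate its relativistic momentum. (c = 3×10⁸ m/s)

γ = 1/√(1 - 0.606²) = 1.2571
v = 0.606 × 3×10⁸ = 1.818×10⁸ m/s
p = γmv = 1.2571 × 3.7 × 1.818×10⁸ = 8.456×10⁸ kg·m/s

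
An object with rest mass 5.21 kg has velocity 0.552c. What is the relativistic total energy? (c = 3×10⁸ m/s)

γ = 1/√(1 - 0.552²) = 1.19926
mc² = 5.21 × (3×10⁸)² = 4.689×10¹⁷ J
E = γmc² = 1.19926 × 4.689×10¹⁷ = 5.623×10¹⁷ J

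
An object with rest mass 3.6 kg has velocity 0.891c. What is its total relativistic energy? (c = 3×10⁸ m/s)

γ = 1/√(1 - 0.891²) = 2.20263
mc² = 3.6 × (3×10⁸)² = 3.240×10¹⁷ J
E = γmc² = 2.20263 × 3.240×10¹⁷ = 7.137×10¹⁷ J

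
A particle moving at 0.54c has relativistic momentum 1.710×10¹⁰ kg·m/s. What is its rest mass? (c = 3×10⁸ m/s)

γ = 1/√(1 - 0.54²) = 1.1881
v = 0.54 × 3×10⁸ = 1.620×10⁸ m/s
m = p/(γv) = 1.710×10¹⁰/(1.1881 × 1.620×10⁸) = 88.84 kg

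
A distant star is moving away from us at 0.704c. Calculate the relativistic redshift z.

β = 0.704
(1+β)/(1-β) = 1.704/0.296 = 5.757
√(5.757) = 2.399
z = 2.399 - 1 = 1.399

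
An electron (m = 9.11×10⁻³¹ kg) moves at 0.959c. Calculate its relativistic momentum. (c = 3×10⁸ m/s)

γ = 1/√(1 - 0.959²) = 3.5285
v = 0.959 × 3×10⁸ = 2.877×10⁸ m/s
p = γmv = 3.5285 × 9.11×10⁻³¹ × 2.877×10⁸ = 9.248×10⁻²² kg·m/s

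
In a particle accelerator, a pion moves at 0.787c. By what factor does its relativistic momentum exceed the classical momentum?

p_rel = γmv, p_class = mv
Ratio = γ = 1/√(1 - 0.787²)
= 1/√(0.380631) = 1.621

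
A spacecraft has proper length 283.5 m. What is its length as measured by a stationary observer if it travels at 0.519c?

Proper length L₀ = 283.5 m
γ = 1/√(1 - 0.519²) = 1.170
L = L₀/γ = 283.5/1.170 = 242.3 m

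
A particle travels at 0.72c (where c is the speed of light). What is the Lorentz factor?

v/c = 0.72, so (v/c)² = 0.5184
1 - (v/c)² = 0.4816
γ = 1/√(0.4816) = 1.441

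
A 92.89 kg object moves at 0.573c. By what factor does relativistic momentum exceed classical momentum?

p_rel = γmv, p_class = mv
Ratio = γ = 1/√(1 - 0.573²) = 1.220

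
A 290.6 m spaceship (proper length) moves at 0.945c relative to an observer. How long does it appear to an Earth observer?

Proper length L₀ = 290.6 m
γ = 1/√(1 - 0.945²) = 3.0574
L = L₀/γ = 290.6/3.0574 = 95.05 m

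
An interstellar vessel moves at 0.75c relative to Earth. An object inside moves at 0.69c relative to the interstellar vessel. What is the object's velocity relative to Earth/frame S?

u = (u' + v)/(1 + u'v/c²)
Numerator: 0.69 + 0.75 = 1.44
Denominator: 1 + 0.5175 = 1.5175
u = 1.44/1.5175 = 0.9489c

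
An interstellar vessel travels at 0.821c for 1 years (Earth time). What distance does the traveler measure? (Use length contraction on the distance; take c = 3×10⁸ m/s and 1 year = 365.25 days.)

Earth distance: d = v × t = 0.821c × 1 yr = 7.7726×10¹⁵ m
γ = 1.7515
d' = d/γ = 7.7726×10¹⁵/1.7515 = 4.438×10¹⁵ m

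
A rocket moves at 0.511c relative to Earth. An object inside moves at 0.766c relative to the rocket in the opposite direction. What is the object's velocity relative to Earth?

Object's velocity in rocket frame is u' = -0.766c
u = (u' + v)/(1 + u'v/c²) = (v - 0.766)/(1 - 0.766·v/c²)
Numerator: 0.511 - 0.766 = -0.255
Denominator: 1 - 0.391426 = 0.608574
u = -0.255/0.608574 = -0.4190c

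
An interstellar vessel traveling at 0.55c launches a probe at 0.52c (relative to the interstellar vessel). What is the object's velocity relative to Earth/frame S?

u = (u' + v)/(1 + u'v/c²)
Numerator: 0.52 + 0.55 = 1.07
Denominator: 1 + 0.286 = 1.286
u = 1.07/1.286 = 0.8320c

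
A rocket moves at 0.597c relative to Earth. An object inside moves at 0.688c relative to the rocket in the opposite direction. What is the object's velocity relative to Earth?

Object's velocity in rocket frame is u' = -0.688c
u = (u' + v)/(1 + u'v/c²) = (v - 0.688)/(1 - 0.688·v/c²)
Numerator: 0.597 - 0.688 = -0.091
Denominator: 1 - 0.410736 = 0.589264
u = -0.091/0.589264 = -0.1544c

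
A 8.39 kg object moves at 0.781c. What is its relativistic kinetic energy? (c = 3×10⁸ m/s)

γ = 1/√(1 - 0.781²) = 1.6012
γ - 1 = 0.6012
KE = (γ-1)mc² = 0.6012 × 8.39 × (3×10⁸)² = 4.540×10¹⁷ J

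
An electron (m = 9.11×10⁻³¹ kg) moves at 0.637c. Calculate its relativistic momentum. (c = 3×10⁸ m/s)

γ = 1/√(1 - 0.637²) = 1.297
v = 0.637 × 3×10⁸ = 1.911×10⁸ m/s
p = γmv = 1.297 × 9.11×10⁻³¹ × 1.911×10⁸ = 2.258×10⁻²² kg·m/s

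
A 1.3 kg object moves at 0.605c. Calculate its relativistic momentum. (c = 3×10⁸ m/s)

γ = 1/√(1 - 0.605²) = 1.2559
v = 0.605 × 3×10⁸ = 1.815×10⁸ m/s
p = γmv = 1.2559 × 1.3 × 1.815×10⁸ = 2.963×10⁸ kg·m/s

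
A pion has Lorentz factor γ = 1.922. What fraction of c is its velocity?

From γ = 1/√(1 - v²/c²):
1/γ² = 1/1.922² = 0.2707
v²/c² = 1 - 0.2707 = 0.7293
v/c = √(0.7293) = 0.8540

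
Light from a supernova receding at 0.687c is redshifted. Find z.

β = 0.687
(1+β)/(1-β) = 1.687/0.313 = 5.390
√(5.390) = 2.322
z = 2.322 - 1 = 1.322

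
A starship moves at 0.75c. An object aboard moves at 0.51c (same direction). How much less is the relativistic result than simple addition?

Classical: u' + v = 0.51 + 0.75 = 1.26c
Relativistic: u = (0.51 + 0.75)/(1 + 0.3825) = 1.26/1.3825 = 0.9114c
Difference: 1.26 - 0.9114 = 0.3486c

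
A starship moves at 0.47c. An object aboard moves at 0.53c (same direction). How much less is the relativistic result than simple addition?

Classical: u' + v = 0.53 + 0.47 = 1c
Relativistic: u = (0.53 + 0.47)/(1 + 0.2491) = 1/1.2491 = 0.8006c
Difference: 1 - 0.8006 = 0.1994c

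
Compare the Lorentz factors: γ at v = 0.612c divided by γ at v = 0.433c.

γ₁ = 1/√(1 - 0.612²) = 1.264
γ₂ = 1/√(1 - 0.433²) = 1.109
γ₁/γ₂ = 1.264/1.109 = 1.140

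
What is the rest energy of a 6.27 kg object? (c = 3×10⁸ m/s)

c² = (3×10⁸)² = 9.000×10¹⁶ m²/s²
E₀ = mc² = 6.27 × 9.000×10¹⁶ = 5.643×10¹⁷ J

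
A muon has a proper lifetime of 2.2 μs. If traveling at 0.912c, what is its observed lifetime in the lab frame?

Proper lifetime τ₀ = 2.2 μs
γ = 1/√(1 - 0.912²) = 2.4379
τ = γτ₀ = 2.4379 × 2.2 μs = 5.363 μs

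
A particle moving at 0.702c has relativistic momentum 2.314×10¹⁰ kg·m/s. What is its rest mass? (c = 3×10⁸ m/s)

γ = 1/√(1 - 0.702²) = 1.4041
v = 0.702 × 3×10⁸ = 2.106×10⁸ m/s
m = p/(γv) = 2.314×10¹⁰/(1.4041 × 2.106×10⁸) = 78.25 kg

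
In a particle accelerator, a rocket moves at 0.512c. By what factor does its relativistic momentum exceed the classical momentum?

p_rel = γmv, p_class = mv
Ratio = γ = 1/√(1 - 0.512²)
= 1/√(0.737856) = 1.164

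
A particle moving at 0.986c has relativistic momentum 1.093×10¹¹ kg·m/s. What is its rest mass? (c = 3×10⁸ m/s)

γ = 1/√(1 - 0.986²) = 5.9972
v = 0.986 × 3×10⁸ = 2.958×10⁸ m/s
m = p/(γv) = 1.093×10¹¹/(5.9972 × 2.958×10⁸) = 61.61 kg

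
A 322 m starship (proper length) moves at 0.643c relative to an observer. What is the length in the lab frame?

Proper length L₀ = 322 m
γ = 1/√(1 - 0.643²) = 1.306
L = L₀/γ = 322/1.306 = 246.6 m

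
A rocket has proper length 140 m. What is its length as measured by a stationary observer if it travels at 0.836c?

Proper length L₀ = 140 m
γ = 1/√(1 - 0.836²) = 1.8224
L = L₀/γ = 140/1.8224 = 76.82 m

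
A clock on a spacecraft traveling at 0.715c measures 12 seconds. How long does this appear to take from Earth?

Proper time Δt₀ = 12 seconds
γ = 1/√(1 - 0.715²) = 1.430
Δt = γΔt₀ = 1.430 × 12 = 17.16 seconds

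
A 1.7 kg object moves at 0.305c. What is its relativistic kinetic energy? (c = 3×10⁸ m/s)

γ = 1/√(1 - 0.305²) = 1.05003
γ - 1 = 0.05003
KE = (γ-1)mc² = 0.05003 × 1.7 × (3×10⁸)² = 7.655×10¹⁵ J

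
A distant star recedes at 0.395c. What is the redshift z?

β = 0.395
(1+β)/(1-β) = 1.395/0.605 = 2.3058
√(2.3058) = 1.5185
z = 1.5185 - 1 = 0.5185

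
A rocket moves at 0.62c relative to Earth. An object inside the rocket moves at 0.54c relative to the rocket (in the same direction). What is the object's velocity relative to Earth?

u = (u' + v)/(1 + u'v/c²)
Numerator: 0.54 + 0.62 = 1.16
Denominator: 1 + 0.3348 = 1.3348
u = 1.16/1.3348 = 0.8690c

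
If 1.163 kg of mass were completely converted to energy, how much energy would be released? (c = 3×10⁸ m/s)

Using E = mc²:
c² = (3×10⁸)² = 9×10¹⁶ m²/s²
E = 1.163 × 9×10¹⁶ = 1.047×10¹⁷ J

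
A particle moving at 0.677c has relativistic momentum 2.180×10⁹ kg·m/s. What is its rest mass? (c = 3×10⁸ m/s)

γ = 1/√(1 - 0.677²) = 1.3587
v = 0.677 × 3×10⁸ = 2.031×10⁸ m/s
m = p/(γv) = 2.180×10⁹/(1.3587 × 2.031×10⁸) = 7.900 kg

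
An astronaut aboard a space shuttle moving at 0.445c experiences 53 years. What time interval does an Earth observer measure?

Proper time Δt₀ = 53 years
γ = 1/√(1 - 0.445²) = 1.11666
Δt = γΔt₀ = 1.11666 × 53 = 59.18 years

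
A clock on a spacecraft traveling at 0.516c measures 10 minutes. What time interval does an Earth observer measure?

Proper time Δt₀ = 10 minutes
γ = 1/√(1 - 0.516²) = 1.167
Δt = γΔt₀ = 1.167 × 10 = 11.67 minutes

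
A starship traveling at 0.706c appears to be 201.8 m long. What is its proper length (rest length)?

Contracted length L = 201.8 m
γ = 1/√(1 - 0.706²) = 1.412
L₀ = γL = 1.412 × 201.8 = 284.9 m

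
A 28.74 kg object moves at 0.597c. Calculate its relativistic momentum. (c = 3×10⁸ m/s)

γ = 1/√(1 - 0.597²) = 1.2465
v = 0.597 × 3×10⁸ = 1.791×10⁸ m/s
p = γmv = 1.2465 × 28.74 × 1.791×10⁸ = 6.416×10⁹ kg·m/s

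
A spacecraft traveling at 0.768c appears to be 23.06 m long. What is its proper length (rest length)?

Contracted length L = 23.06 m
γ = 1/√(1 - 0.768²) = 1.5614
L₀ = γL = 1.5614 × 23.06 = 36.01 m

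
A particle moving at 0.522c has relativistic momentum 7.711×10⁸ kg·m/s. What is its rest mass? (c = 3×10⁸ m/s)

γ = 1/√(1 - 0.522²) = 1.1724
v = 0.522 × 3×10⁸ = 1.566×10⁸ m/s
m = p/(γv) = 7.711×10⁸/(1.1724 × 1.566×10⁸) = 4.200 kg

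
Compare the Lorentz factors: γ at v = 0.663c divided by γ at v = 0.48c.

γ₁ = 1/√(1 - 0.663²) = 1.336
γ₂ = 1/√(1 - 0.48²) = 1.140
γ₁/γ₂ = 1.336/1.140 = 1.172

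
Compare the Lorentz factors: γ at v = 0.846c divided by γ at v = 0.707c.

γ₁ = 1/√(1 - 0.846²) = 1.8755
γ₂ = 1/√(1 - 0.707²) = 1.4140
γ₁/γ₂ = 1.8755/1.4140 = 1.326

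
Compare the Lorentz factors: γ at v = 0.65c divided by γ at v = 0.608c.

γ₁ = 1/√(1 - 0.65²) = 1.3159
γ₂ = 1/√(1 - 0.608²) = 1.2595
γ₁/γ₂ = 1.3159/1.2595 = 1.045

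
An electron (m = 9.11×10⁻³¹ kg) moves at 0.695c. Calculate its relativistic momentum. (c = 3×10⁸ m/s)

γ = 1/√(1 - 0.695²) = 1.391
v = 0.695 × 3×10⁸ = 2.085×10⁸ m/s
p = γmv = 1.391 × 9.11×10⁻³¹ × 2.085×10⁸ = 2.642×10⁻²² kg·m/s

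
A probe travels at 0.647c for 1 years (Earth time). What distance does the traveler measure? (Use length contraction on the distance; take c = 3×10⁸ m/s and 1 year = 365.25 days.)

Earth distance: d = v × t = 0.647c × 1 yr = 6.12533×10¹⁵ m
γ = 1.31149
d' = d/γ = 6.12533×10¹⁵/1.31149 = 4.671×10¹⁵ m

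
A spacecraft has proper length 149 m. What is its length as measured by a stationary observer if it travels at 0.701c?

Proper length L₀ = 149 m
γ = 1/√(1 - 0.701²) = 1.402
L = L₀/γ = 149/1.402 = 106.3 m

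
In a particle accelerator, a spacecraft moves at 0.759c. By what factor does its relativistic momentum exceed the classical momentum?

p_rel = γmv, p_class = mv
Ratio = γ = 1/√(1 - 0.759²)
= 1/√(0.423919) = 1.536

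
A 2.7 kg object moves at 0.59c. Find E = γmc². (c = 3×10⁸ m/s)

γ = 1/√(1 - 0.59²) = 1.2385
mc² = 2.7 × (3×10⁸)² = 2.430×10¹⁷ J
E = γmc² = 1.2385 × 2.430×10¹⁷ = 3.010×10¹⁷ J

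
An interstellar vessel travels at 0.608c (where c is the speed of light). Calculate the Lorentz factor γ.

v/c = 0.608, so (v/c)² = 0.369664
1 - (v/c)² = 0.630336
γ = 1/√(0.630336) = 1.260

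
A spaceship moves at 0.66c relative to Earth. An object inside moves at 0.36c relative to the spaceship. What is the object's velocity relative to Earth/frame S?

u = (u' + v)/(1 + u'v/c²)
Numerator: 0.36 + 0.66 = 1.02
Denominator: 1 + 0.2376 = 1.2376
u = 1.02/1.2376 = 0.8242c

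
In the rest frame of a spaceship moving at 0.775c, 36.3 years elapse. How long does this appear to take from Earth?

Proper time Δt₀ = 36.3 years
γ = 1/√(1 - 0.775²) = 1.5824
Δt = γΔt₀ = 1.5824 × 36.3 = 57.44 years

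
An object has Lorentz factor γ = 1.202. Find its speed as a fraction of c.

From γ = 1/√(1 - v²/c²):
1/γ² = 1/1.202² = 0.6921
v²/c² = 1 - 0.6921 = 0.3079
v/c = √(0.3079) = 0.5549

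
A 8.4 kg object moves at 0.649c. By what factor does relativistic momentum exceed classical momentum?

p_rel = γmv, p_class = mv
Ratio = γ = 1/√(1 - 0.649²) = 1.314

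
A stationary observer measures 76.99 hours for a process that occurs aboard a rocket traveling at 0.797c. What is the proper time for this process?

Dilated time Δt = 76.99 hours
γ = 1/√(1 - 0.797²) = 1.6557
Δt₀ = Δt/γ = 76.99/1.6557 = 46.50 hours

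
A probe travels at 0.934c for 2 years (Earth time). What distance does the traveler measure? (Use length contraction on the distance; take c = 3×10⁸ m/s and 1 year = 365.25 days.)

Earth distance: d = v × t = 0.934c × 2 yr = 1.7685×10¹⁶ m
γ = 2.7990
d' = d/γ = 1.7685×10¹⁶/2.7990 = 6.318×10¹⁵ m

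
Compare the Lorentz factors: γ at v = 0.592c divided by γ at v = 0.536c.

γ₁ = 1/√(1 - 0.592²) = 1.241
γ₂ = 1/√(1 - 0.536²) = 1.185
γ₁/γ₂ = 1.241/1.185 = 1.047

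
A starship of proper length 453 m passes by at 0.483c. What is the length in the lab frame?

Proper length L₀ = 453 m
γ = 1/√(1 - 0.483²) = 1.142
L = L₀/γ = 453/1.142 = 396.7 m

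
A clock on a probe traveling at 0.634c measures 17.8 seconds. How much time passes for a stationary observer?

Proper time Δt₀ = 17.8 seconds
γ = 1/√(1 - 0.634²) = 1.293
Δt = γΔt₀ = 1.293 × 17.8 = 23.02 seconds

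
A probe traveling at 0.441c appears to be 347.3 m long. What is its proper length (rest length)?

Contracted length L = 347.3 m
γ = 1/√(1 - 0.441²) = 1.1142
L₀ = γL = 1.1142 × 347.3 = 387.0 m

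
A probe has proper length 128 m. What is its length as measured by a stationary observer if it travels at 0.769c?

Proper length L₀ = 128 m
γ = 1/√(1 - 0.769²) = 1.56434
L = L₀/γ = 128/1.56434 = 81.82 m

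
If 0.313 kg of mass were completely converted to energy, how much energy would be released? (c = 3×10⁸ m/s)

Using E = mc²:
c² = (3×10⁸)² = 9×10¹⁶ m²/s²
E = 0.313 × 9×10¹⁶ = 2.817×10¹⁶ J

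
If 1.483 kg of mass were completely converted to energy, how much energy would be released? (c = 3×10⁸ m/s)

Using E = mc²:
c² = (3×10⁸)² = 9×10¹⁶ m²/s²
E = 1.483 × 9×10¹⁶ = 1.335×10¹⁷ J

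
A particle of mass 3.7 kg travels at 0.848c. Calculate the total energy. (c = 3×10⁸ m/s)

γ = 1/√(1 - 0.848²) = 1.8868
mc² = 3.7 × (3×10⁸)² = 3.330×10¹⁷ J
E = γmc² = 1.8868 × 3.330×10¹⁷ = 6.283×10¹⁷ J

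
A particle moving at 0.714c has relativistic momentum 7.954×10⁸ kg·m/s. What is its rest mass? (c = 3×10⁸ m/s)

γ = 1/√(1 - 0.714²) = 1.428
v = 0.714 × 3×10⁸ = 2.142×10⁸ m/s
m = p/(γv) = 7.954×10⁸/(1.428 × 2.142×10⁸) = 2.600 kg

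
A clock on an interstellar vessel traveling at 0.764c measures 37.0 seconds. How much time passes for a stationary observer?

Proper time Δt₀ = 37.0 seconds
γ = 1/√(1 - 0.764²) = 1.550
Δt = γΔt₀ = 1.550 × 37.0 = 57.35 seconds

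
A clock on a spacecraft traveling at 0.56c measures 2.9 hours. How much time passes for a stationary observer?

Proper time Δt₀ = 2.9 hours
γ = 1/√(1 - 0.56²) = 1.207
Δt = γΔt₀ = 1.207 × 2.9 = 3.500 hours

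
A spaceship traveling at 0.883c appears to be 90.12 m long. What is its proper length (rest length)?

Contracted length L = 90.12 m
γ = 1/√(1 - 0.883²) = 2.131
L₀ = γL = 2.131 × 90.12 = 192.0 m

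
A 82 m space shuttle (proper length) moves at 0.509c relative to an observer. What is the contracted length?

Proper length L₀ = 82 m
γ = 1/√(1 - 0.509²) = 1.1618
L = L₀/γ = 82/1.1618 = 70.58 m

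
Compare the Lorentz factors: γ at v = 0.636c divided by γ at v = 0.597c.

γ₁ = 1/√(1 - 0.636²) = 1.2959
γ₂ = 1/√(1 - 0.597²) = 1.2465
γ₁/γ₂ = 1.2959/1.2465 = 1.040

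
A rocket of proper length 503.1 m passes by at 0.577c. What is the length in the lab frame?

Proper length L₀ = 503.1 m
γ = 1/√(1 - 0.577²) = 1.2244
L = L₀/γ = 503.1/1.2244 = 410.9 m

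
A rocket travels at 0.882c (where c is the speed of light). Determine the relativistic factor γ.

v/c = 0.882, so (v/c)² = 0.777924
1 - (v/c)² = 0.222076
γ = 1/√(0.222076) = 2.122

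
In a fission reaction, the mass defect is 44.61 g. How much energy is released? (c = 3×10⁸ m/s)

Convert mass defect: Δm = 44.61 g = 0.04461 kg
E = Δm·c² = 0.04461 × (3×10⁸)²
= 0.04461 × 9×10¹⁶ = 4.015×10¹⁵ J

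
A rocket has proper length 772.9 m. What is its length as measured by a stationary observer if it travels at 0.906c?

Proper length L₀ = 772.9 m
γ = 1/√(1 - 0.906²) = 2.3625
L = L₀/γ = 772.9/2.3625 = 327.2 m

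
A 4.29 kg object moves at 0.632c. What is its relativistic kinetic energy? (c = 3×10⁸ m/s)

γ = 1/√(1 - 0.632²) = 1.2904
γ - 1 = 0.2904
KE = (γ-1)mc² = 0.2904 × 4.29 × (3×10⁸)² = 1.121×10¹⁷ J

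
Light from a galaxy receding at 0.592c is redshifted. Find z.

β = 0.592
(1+β)/(1-β) = 1.592/0.408 = 3.902
√(3.902) = 1.9753
z = 1.9753 - 1 = 0.9753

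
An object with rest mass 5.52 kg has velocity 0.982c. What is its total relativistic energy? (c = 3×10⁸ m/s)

γ = 1/√(1 - 0.982²) = 5.294
mc² = 5.52 × (3×10⁸)² = 4.968×10¹⁷ J
E = γmc² = 5.294 × 4.968×10¹⁷ = 2.630×10¹⁸ J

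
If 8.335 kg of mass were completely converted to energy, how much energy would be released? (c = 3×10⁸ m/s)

Using E = mc²:
c² = (3×10⁸)² = 9×10¹⁶ m²/s²
E = 8.335 × 9×10¹⁶ = 7.502×10¹⁷ J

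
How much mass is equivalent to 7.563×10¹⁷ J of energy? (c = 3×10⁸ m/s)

From E = mc², we get m = E/c²
c² = (3×10⁸)² = 9×10¹⁶ m²/s²
m = 7.563×10¹⁷ / 9×10¹⁶ = 8.403 kg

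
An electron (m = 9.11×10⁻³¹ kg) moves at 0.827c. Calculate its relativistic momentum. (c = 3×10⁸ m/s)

γ = 1/√(1 - 0.827²) = 1.7787
v = 0.827 × 3×10⁸ = 2.481×10⁸ m/s
p = γmv = 1.7787 × 9.11×10⁻³¹ × 2.481×10⁸ = 4.020×10⁻²² kg·m/s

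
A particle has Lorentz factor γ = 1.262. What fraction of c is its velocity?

From γ = 1/√(1 - v²/c²):
1/γ² = 1/1.262² = 0.6279
v²/c² = 1 - 0.6279 = 0.3721
v/c = √(0.3721) = 0.6100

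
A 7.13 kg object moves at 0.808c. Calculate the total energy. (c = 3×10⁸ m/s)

γ = 1/√(1 - 0.808²) = 1.697
mc² = 7.13 × (3×10⁸)² = 6.417×10¹⁷ J
E = γmc² = 1.697 × 6.417×10¹⁷ = 1.089×10¹⁸ J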